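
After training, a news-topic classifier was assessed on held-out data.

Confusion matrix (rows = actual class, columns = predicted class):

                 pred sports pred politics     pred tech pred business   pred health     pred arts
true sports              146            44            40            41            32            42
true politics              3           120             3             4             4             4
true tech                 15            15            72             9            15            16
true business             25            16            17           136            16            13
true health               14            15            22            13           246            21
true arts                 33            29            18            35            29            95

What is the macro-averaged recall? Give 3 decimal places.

0.592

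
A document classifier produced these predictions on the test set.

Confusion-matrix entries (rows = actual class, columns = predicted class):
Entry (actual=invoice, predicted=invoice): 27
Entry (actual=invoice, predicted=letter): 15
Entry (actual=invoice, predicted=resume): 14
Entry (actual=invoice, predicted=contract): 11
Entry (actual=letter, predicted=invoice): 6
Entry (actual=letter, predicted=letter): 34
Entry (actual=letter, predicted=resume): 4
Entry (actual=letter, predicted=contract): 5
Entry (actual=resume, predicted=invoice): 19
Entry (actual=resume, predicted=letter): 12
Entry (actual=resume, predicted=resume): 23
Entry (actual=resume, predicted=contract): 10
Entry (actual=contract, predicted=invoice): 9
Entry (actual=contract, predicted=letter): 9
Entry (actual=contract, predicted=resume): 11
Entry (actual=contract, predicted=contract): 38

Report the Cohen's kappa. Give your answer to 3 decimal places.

Observed agreement pₒ = trace/N = 122/247 = 0.4939
Expected agreement pₑ = Σ (rowᵢ·colᵢ)/N² = (67·61 + 49·70 + 64·52 + 67·64)/247² = 0.2480
κ = (pₒ − pₑ)/(1 − pₑ) = (0.4939 − 0.2480)/(1 − 0.2480) = 0.327

0.327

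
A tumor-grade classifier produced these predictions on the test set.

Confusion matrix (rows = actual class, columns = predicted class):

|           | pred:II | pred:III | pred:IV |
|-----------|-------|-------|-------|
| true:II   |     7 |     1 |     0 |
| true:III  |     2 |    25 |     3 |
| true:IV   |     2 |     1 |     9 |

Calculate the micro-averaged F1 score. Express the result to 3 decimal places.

0.820

Micro-averaging pools counts across classes: ΣTP=41, ΣFP=9, ΣFN=9.
Micro-F1 score = 2·TP/(2·TP+FP+FN) on pooled counts = 0.820 (equals overall accuracy in single-label multiclass).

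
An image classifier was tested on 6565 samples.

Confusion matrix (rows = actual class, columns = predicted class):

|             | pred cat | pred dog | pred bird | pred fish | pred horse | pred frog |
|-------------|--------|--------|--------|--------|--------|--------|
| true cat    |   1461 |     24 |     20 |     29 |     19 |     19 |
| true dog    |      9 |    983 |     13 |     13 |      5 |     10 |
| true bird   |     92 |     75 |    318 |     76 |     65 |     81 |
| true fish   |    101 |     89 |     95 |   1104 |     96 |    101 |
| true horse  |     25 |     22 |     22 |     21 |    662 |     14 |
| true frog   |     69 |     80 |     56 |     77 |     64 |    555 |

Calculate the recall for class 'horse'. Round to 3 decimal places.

0.864

One-vs-rest for 'horse': TP = diagonal; FP = other classes predicted 'horse'; FN = 'horse' predicted as other.
recall = TP/(TP+FN).
horse: TP=662, FN=25+22+22+21+14=104 → 662/766 = 0.8642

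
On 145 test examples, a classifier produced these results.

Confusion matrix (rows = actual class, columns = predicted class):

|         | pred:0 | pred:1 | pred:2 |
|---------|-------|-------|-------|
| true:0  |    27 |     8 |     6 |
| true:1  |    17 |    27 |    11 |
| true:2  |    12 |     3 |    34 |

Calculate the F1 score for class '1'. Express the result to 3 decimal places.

F1 score = 2·TP/(2·TP+FP+FN).
1: TP=27, FP=8+3=11, FN=17+11=28 → 54/93 = 0.5806

0.581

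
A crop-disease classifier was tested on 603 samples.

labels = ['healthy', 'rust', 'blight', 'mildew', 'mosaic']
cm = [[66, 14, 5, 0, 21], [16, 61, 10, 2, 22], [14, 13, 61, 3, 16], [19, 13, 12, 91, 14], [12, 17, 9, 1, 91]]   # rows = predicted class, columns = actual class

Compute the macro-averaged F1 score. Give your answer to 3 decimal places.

Per-class F1 score (2·TP/(2·TP+FP+FN)):
  healthy: TP=66, FP=14+5+0+21=40, FN=16+14+19+12=61 → 132/233 = 0.5665
  rust: TP=61, FP=16+10+2+22=50, FN=14+13+13+17=57 → 122/229 = 0.5328
  blight: TP=61, FP=14+13+3+16=46, FN=5+10+12+9=36 → 122/204 = 0.5980
  mildew: TP=91, FP=19+13+12+14=58, FN=0+2+3+1=6 → 182/246 = 0.7398
  mosaic: TP=91, FP=12+17+9+1=39, FN=21+22+16+14=73 → 182/294 = 0.6190
Macro-F1 score = mean = (0.5665 + 0.5328 + 0.5980 + 0.7398 + 0.6190) / 5 = 0.611

0.611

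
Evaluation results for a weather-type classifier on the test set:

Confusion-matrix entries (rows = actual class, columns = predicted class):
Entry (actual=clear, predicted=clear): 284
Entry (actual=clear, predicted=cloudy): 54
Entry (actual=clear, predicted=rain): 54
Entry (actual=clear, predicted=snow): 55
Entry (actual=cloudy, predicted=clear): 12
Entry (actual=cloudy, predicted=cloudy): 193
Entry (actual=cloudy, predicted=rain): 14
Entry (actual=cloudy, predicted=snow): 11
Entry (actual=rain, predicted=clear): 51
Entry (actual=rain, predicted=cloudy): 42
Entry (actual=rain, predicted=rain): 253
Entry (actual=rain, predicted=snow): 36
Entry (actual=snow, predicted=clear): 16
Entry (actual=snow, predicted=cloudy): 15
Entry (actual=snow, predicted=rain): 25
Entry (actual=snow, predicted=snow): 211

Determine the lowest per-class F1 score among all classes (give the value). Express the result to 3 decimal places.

0.695

Per-class F1 score (2·TP/(2·TP+FP+FN)):
  clear: TP=284, FP=12+51+16=79, FN=54+54+55=163 → 568/810 = 0.7012
  cloudy: TP=193, FP=54+42+15=111, FN=12+14+11=37 → 386/534 = 0.7228
  rain: TP=253, FP=54+14+25=93, FN=51+42+36=129 → 506/728 = 0.6951
  snow: TP=211, FP=55+11+36=102, FN=16+15+25=56 → 422/580 = 0.7276
Lowest is class 'rain' with F1 score = 0.695.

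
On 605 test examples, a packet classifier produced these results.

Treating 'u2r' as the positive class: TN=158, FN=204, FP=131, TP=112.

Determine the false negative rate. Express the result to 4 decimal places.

0.6456

FNR = FN/(FN+TP) = 204/(204+112) = 0.6456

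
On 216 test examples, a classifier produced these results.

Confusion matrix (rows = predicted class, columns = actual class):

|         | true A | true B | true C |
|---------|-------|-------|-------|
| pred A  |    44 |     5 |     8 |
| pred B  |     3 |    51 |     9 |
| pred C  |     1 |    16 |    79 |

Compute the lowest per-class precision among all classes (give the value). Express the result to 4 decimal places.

Per-class precision (TP/(TP+FP)):
  A: TP=44, FP=5+8=13 → 44/57 = 0.77193
  B: TP=51, FP=3+9=12 → 51/63 = 0.80952
  C: TP=79, FP=1+16=17 → 79/96 = 0.82292
Lowest is class 'A' with precision = 0.7719.

0.7719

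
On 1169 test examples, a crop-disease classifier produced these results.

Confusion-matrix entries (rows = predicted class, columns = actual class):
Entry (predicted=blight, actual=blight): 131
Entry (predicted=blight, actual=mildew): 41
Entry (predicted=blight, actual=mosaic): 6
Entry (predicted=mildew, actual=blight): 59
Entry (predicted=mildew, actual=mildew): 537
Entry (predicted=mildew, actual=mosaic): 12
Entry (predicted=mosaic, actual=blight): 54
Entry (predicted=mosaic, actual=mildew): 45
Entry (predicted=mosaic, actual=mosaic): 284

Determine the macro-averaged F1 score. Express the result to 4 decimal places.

Per-class F1 score (2·TP/(2·TP+FP+FN)):
  blight: TP=131, FP=41+6=47, FN=59+54=113 → 262/422 = 0.62085
  mildew: TP=537, FP=59+12=71, FN=41+45=86 → 1074/1231 = 0.87246
  mosaic: TP=284, FP=54+45=99, FN=6+12=18 → 568/685 = 0.82920
Macro-F1 score = mean = (0.62085 + 0.87246 + 0.82920) / 3 = 0.7742

0.7742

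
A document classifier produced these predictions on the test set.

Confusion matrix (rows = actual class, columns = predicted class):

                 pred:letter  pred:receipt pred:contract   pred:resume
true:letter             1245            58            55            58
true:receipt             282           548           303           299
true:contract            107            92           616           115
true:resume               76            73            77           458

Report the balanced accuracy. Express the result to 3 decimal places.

0.648

Balanced accuracy = mean of per-class recall.
  letter: recall = 1245/1416 = 0.8792
  receipt: recall = 548/1432 = 0.3827
  contract: recall = 616/930 = 0.6624
  resume: recall = 458/684 = 0.6696
Mean = (0.8792 + 0.3827 + 0.6624 + 0.6696) / 4 = 0.648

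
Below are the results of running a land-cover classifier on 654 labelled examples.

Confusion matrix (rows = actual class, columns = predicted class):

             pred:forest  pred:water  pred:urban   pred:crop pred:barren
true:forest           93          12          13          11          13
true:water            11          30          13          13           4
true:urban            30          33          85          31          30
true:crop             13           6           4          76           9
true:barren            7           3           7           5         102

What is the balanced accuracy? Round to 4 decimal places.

0.6021

Balanced accuracy = mean of per-class recall.
  forest: recall = 93/142 = 0.65493
  water: recall = 30/71 = 0.42254
  urban: recall = 85/209 = 0.40670
  crop: recall = 76/108 = 0.70370
  barren: recall = 102/124 = 0.82258
Mean = (0.65493 + 0.42254 + 0.40670 + 0.70370 + 0.82258) / 5 = 0.6021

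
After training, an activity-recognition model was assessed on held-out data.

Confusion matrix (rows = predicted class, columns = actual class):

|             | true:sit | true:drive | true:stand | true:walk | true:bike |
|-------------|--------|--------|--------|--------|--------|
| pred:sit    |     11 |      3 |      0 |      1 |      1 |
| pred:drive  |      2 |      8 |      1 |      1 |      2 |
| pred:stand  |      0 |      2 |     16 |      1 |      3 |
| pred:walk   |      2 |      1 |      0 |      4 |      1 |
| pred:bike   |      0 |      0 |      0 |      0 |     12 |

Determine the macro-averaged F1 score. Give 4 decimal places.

0.6818

Per-class F1 score (2·TP/(2·TP+FP+FN)):
  sit: TP=11, FP=3+0+1+1=5, FN=2+0+2+0=4 → 22/31 = 0.70968
  drive: TP=8, FP=2+1+1+2=6, FN=3+2+1+0=6 → 16/28 = 0.57143
  stand: TP=16, FP=0+2+1+3=6, FN=0+1+0+0=1 → 32/39 = 0.82051
  walk: TP=4, FP=2+1+0+1=4, FN=1+1+1+0=3 → 8/15 = 0.53333
  bike: TP=12, FP=0+0+0+0=0, FN=1+2+3+1=7 → 24/31 = 0.77419
Macro-F1 score = mean = (0.70968 + 0.57143 + 0.82051 + 0.53333 + 0.77419) / 5 = 0.6818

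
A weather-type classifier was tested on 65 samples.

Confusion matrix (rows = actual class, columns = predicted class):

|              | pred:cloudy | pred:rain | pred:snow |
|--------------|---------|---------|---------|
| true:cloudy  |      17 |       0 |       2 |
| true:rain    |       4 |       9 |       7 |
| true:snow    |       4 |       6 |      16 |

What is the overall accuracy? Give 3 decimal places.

Accuracy = trace / total = (17+9+16=42) / 65 = 42/65 = 0.646

0.646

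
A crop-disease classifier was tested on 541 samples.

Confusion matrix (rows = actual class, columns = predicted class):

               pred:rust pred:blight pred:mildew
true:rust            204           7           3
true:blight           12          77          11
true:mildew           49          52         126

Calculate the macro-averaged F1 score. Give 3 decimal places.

0.730

Per-class F1 score (2·TP/(2·TP+FP+FN)):
  rust: TP=204, FP=12+49=61, FN=7+3=10 → 408/479 = 0.8518
  blight: TP=77, FP=7+52=59, FN=12+11=23 → 154/236 = 0.6525
  mildew: TP=126, FP=3+11=14, FN=49+52=101 → 252/367 = 0.6866
Macro-F1 score = mean = (0.8518 + 0.6525 + 0.6866) / 3 = 0.730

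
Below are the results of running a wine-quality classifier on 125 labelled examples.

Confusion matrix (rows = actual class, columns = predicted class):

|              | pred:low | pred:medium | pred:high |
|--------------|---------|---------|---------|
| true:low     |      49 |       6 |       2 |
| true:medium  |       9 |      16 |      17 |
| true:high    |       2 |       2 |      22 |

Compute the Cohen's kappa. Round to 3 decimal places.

0.531

Observed agreement pₒ = trace/N = 87/125 = 0.6960
Expected agreement pₑ = Σ (rowᵢ·colᵢ)/N² = (57·60 + 42·24 + 26·41)/125² = 0.3516
κ = (pₒ − pₑ)/(1 − pₑ) = (0.6960 − 0.3516)/(1 − 0.3516) = 0.531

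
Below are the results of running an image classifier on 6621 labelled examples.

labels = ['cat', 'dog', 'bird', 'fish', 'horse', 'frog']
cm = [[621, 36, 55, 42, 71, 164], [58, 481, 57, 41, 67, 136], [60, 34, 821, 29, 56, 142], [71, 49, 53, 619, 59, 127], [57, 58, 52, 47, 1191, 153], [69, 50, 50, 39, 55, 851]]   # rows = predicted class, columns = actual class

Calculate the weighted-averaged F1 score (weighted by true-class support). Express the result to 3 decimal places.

0.691

Per-class F1 score (2·TP/(2·TP+FP+FN)):
  cat: TP=621, FP=36+55+42+71+164=368, FN=58+60+71+57+69=315 → 1242/1925 = 0.6452
  dog: TP=481, FP=58+57+41+67+136=359, FN=36+34+49+58+50=227 → 962/1548 = 0.6214
  bird: TP=821, FP=60+34+29+56+142=321, FN=55+57+53+52+50=267 → 1642/2230 = 0.7363
  fish: TP=619, FP=71+49+53+59+127=359, FN=42+41+29+47+39=198 → 1238/1795 = 0.6897
  horse: TP=1191, FP=57+58+52+47+153=367, FN=71+67+56+59+55=308 → 2382/3057 = 0.7792
  frog: TP=851, FP=69+50+50+39+55=263, FN=164+136+142+127+153=722 → 1702/2687 = 0.6334
Weighted-F1 score = Σ (supportᵢ/N)·F1 scoreᵢ with N=6621: (936/6621)·0.6452 + (708/6621)·0.6214 + (1088/6621)·0.7363 + (817/6621)·0.6897 + (1499/6621)·0.7792 + (1573/6621)·0.6334 = 0.691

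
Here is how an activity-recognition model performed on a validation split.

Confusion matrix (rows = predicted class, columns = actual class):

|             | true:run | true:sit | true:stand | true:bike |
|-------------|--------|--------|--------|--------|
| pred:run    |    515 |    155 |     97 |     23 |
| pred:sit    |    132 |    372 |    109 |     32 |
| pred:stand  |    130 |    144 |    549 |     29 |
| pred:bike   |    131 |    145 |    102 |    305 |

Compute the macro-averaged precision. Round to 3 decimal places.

Per-class precision (TP/(TP+FP)):
  run: TP=515, FP=155+97+23=275 → 515/790 = 0.6519
  sit: TP=372, FP=132+109+32=273 → 372/645 = 0.5767
  stand: TP=549, FP=130+144+29=303 → 549/852 = 0.6444
  bike: TP=305, FP=131+145+102=378 → 305/683 = 0.4466
Macro-precision = mean = (0.6519 + 0.5767 + 0.6444 + 0.4466) / 4 = 0.580

0.580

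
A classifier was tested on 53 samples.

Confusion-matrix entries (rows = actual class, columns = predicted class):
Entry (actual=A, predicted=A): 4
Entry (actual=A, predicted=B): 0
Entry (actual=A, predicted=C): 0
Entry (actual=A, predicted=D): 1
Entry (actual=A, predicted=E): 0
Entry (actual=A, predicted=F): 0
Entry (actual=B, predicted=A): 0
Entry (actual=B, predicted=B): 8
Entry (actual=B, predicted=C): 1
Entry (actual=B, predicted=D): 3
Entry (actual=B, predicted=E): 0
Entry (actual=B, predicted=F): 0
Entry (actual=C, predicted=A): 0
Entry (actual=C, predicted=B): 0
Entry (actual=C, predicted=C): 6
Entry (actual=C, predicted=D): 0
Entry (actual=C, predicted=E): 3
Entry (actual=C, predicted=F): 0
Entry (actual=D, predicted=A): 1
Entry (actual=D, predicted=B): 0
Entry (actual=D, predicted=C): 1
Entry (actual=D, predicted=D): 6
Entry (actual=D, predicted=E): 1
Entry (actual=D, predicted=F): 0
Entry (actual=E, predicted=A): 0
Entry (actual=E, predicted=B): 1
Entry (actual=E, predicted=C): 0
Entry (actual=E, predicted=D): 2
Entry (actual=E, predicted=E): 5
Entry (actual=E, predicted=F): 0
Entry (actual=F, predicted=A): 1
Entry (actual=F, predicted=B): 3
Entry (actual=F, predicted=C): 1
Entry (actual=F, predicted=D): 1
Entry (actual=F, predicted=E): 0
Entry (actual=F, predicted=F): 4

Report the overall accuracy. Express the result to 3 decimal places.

Accuracy = trace / total = (4+8+6+6+5+4=33) / 53 = 33/53 = 0.623

0.623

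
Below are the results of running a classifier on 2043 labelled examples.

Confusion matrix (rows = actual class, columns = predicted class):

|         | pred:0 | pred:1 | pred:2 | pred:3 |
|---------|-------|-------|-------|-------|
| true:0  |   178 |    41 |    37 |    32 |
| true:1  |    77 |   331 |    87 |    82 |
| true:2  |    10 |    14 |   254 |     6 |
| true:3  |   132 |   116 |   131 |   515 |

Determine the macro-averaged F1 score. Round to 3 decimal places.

Per-class F1 score (2·TP/(2·TP+FP+FN)):
  0: TP=178, FP=77+10+132=219, FN=41+37+32=110 → 356/685 = 0.5197
  1: TP=331, FP=41+14+116=171, FN=77+87+82=246 → 662/1079 = 0.6135
  2: TP=254, FP=37+87+131=255, FN=10+14+6=30 → 508/793 = 0.6406
  3: TP=515, FP=32+82+6=120, FN=132+116+131=379 → 1030/1529 = 0.6736
Macro-F1 score = mean = (0.5197 + 0.6135 + 0.6406 + 0.6736) / 4 = 0.612

0.612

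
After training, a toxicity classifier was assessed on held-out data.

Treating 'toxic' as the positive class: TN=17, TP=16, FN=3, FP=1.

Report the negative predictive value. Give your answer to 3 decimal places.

0.850

NPV = TN/(TN+FN) = 17/(17+3) = 0.850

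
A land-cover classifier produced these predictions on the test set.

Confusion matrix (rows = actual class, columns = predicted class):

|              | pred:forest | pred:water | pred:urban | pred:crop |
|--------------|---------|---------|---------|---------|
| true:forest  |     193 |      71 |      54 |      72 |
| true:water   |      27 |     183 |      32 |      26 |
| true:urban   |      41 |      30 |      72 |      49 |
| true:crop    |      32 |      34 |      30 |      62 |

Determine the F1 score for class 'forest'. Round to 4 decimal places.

Treat 'forest' as positive and all other classes as negative.
F1 score = 2·TP/(2·TP+FP+FN).
forest: TP=193, FP=27+41+32=100, FN=71+54+72=197 → 386/683 = 0.56515

0.5652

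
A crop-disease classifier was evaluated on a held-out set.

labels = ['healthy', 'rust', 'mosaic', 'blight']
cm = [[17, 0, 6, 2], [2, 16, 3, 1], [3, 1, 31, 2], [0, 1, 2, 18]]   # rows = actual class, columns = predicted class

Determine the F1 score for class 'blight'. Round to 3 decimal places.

Take TP from the diagonal, FP from the rest of the 'blight' prediction marginal, FN from the rest of the 'blight' actual marginal.
F1 score = 2·TP/(2·TP+FP+FN).
blight: TP=18, FP=2+1+2=5, FN=0+1+2=3 → 36/44 = 0.8182

0.818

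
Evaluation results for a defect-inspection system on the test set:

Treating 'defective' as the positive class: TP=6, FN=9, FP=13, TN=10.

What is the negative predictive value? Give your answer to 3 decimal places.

NPV = TN/(TN+FN) = 10/(10+9) = 0.526

0.526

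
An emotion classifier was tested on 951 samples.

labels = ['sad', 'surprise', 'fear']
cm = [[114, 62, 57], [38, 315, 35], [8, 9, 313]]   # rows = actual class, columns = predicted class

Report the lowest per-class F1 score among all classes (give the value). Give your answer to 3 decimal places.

0.580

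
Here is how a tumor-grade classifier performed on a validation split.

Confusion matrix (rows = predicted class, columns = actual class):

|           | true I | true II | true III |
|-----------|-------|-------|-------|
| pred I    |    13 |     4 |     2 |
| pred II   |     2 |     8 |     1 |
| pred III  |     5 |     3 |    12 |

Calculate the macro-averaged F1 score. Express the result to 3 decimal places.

Per-class F1 score (2·TP/(2·TP+FP+FN)):
  I: TP=13, FP=4+2=6, FN=2+5=7 → 26/39 = 0.6667
  II: TP=8, FP=2+1=3, FN=4+3=7 → 16/26 = 0.6154
  III: TP=12, FP=5+3=8, FN=2+1=3 → 24/35 = 0.6857
Macro-F1 score = mean = (0.6667 + 0.6154 + 0.6857) / 3 = 0.656

0.656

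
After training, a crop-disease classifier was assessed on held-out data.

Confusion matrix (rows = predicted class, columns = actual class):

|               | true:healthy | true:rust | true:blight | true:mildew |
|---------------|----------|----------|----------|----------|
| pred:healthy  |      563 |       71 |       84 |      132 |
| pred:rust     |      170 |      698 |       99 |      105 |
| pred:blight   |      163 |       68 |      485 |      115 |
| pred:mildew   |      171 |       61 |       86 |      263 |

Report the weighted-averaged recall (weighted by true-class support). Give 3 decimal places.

0.603

Per-class recall (TP/(TP+FN)):
  healthy: TP=563, FN=170+163+171=504 → 563/1067 = 0.5276
  rust: TP=698, FN=71+68+61=200 → 698/898 = 0.7773
  blight: TP=485, FN=84+99+86=269 → 485/754 = 0.6432
  mildew: TP=263, FN=132+105+115=352 → 263/615 = 0.4276
Weighted-recall = Σ (supportᵢ/N)·recallᵢ with N=3334: (1067/3334)·0.5276 + (898/3334)·0.7773 + (754/3334)·0.6432 + (615/3334)·0.4276 = 0.603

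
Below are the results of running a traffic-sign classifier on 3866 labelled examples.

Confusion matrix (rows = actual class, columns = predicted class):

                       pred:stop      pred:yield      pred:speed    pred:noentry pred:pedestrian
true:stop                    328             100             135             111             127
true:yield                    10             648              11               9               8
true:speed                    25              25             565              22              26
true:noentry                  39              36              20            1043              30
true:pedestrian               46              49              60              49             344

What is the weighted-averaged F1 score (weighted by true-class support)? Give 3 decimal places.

Per-class F1 score (2·TP/(2·TP+FP+FN)):
  stop: TP=328, FP=10+25+39+46=120, FN=100+135+111+127=473 → 656/1249 = 0.5252
  yield: TP=648, FP=100+25+36+49=210, FN=10+11+9+8=38 → 1296/1544 = 0.8394
  speed: TP=565, FP=135+11+20+60=226, FN=25+25+22+26=98 → 1130/1454 = 0.7772
  noentry: TP=1043, FP=111+9+22+49=191, FN=39+36+20+30=125 → 2086/2402 = 0.8684
  pedestrian: TP=344, FP=127+8+26+30=191, FN=46+49+60+49=204 → 688/1083 = 0.6353
Weighted-F1 score = Σ (supportᵢ/N)·F1 scoreᵢ with N=3866: (801/3866)·0.5252 + (686/3866)·0.8394 + (663/3866)·0.7772 + (1168/3866)·0.8684 + (548/3866)·0.6353 = 0.743

0.743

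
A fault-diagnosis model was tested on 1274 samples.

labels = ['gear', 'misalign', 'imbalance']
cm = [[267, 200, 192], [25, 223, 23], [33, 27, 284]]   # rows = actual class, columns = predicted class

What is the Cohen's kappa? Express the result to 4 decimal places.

0.4289

Observed agreement pₒ = trace/N = 774/1274 = 0.60754
Expected agreement pₑ = Σ (rowᵢ·colᵢ)/N² = (659·325 + 271·450 + 344·499)/1274² = 0.31285
κ = (pₒ − pₑ)/(1 − pₑ) = (0.60754 − 0.31285)/(1 − 0.31285) = 0.4289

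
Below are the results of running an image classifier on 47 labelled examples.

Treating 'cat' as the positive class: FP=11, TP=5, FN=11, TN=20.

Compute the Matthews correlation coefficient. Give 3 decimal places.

MCC = (TP·TN − FP·FN) / √((TP+FP)(TP+FN)(TN+FP)(TN+FN))
Numerator = 5·20 − 11·11 = -21
Denominator = √(16·16·31·31) = √246016 = 496.0000
MCC = -21 / 496.0000 = -0.042

-0.042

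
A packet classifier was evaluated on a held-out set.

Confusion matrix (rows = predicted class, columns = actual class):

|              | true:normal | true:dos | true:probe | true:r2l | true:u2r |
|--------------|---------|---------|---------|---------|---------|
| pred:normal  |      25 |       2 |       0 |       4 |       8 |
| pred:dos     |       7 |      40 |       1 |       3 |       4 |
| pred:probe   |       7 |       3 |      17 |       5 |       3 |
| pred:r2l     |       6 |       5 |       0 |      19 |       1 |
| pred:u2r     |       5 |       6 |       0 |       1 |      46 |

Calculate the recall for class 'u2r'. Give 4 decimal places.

0.7419

recall = TP/(TP+FN).
u2r: TP=46, FN=8+4+3+1=16 → 46/62 = 0.74194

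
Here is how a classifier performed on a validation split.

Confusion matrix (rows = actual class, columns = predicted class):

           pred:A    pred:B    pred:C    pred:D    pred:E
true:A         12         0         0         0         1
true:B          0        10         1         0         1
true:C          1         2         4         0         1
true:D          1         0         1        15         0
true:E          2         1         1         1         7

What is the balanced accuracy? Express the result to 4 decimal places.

Balanced accuracy = mean of per-class recall.
  A: recall = 12/13 = 0.92308
  B: recall = 10/12 = 0.83333
  C: recall = 4/8 = 0.50000
  D: recall = 15/17 = 0.88235
  E: recall = 7/12 = 0.58333
Mean = (0.92308 + 0.83333 + 0.50000 + 0.88235 + 0.58333) / 5 = 0.7444

0.7444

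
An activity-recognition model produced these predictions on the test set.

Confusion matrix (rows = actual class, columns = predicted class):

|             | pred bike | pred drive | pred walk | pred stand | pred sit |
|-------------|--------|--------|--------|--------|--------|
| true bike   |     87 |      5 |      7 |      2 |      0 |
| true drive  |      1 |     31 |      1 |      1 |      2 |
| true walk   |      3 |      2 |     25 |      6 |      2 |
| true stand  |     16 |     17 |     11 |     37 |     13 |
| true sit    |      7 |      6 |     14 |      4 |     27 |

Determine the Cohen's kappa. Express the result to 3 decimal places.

0.532

Observed agreement pₒ = trace/N = 207/327 = 0.6330
Expected agreement pₑ = Σ (rowᵢ·colᵢ)/N² = (101·114 + 36·61 + 38·58 + 94·50 + 58·44)/327² = 0.2166
κ = (pₒ − pₑ)/(1 − pₑ) = (0.6330 − 0.2166)/(1 − 0.2166) = 0.532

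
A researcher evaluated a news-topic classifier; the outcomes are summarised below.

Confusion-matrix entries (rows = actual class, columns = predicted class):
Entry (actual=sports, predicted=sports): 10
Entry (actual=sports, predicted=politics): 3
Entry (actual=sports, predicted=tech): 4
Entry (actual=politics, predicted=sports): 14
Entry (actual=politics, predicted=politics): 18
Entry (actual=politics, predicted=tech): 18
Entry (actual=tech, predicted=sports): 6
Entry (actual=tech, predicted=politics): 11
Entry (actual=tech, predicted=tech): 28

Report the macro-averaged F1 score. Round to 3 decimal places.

Per-class F1 score (2·TP/(2·TP+FP+FN)):
  sports: TP=10, FP=14+6=20, FN=3+4=7 → 20/47 = 0.4255
  politics: TP=18, FP=3+11=14, FN=14+18=32 → 36/82 = 0.4390
  tech: TP=28, FP=4+18=22, FN=6+11=17 → 56/95 = 0.5895
Macro-F1 score = mean = (0.4255 + 0.4390 + 0.5895) / 3 = 0.485

0.485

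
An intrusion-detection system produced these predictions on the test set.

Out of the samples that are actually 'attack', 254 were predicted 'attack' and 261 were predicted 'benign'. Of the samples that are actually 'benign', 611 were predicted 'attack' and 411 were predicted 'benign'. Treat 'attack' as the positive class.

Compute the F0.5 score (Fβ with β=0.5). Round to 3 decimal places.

0.319

Fβ = (1+β²)·TP / ((1+β²)·TP + β²·FN + FP), with β²=1/4
= 1.25·254 / (1.25·254 + 0.25·261 + 611) = 0.319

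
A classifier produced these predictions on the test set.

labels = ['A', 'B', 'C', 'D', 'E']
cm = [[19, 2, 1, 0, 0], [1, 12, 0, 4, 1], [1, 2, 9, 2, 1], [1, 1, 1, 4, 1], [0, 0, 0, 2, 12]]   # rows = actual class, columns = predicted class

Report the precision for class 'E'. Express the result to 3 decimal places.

One-vs-rest for 'E': TP = diagonal; FP = other classes predicted 'E'; FN = 'E' predicted as other.
precision = TP/(TP+FP).
E: TP=12, FP=0+1+1+1=3 → 12/15 = 0.8000

0.800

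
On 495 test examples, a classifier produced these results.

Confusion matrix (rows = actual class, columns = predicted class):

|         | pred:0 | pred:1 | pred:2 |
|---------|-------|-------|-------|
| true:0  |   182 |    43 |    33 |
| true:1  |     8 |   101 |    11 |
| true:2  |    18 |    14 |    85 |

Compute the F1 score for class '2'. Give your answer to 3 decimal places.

0.691

Take TP from the diagonal, FP from the rest of the '2' prediction marginal, FN from the rest of the '2' actual marginal.
F1 score = 2·TP/(2·TP+FP+FN).
2: TP=85, FP=33+11=44, FN=18+14=32 → 170/246 = 0.6911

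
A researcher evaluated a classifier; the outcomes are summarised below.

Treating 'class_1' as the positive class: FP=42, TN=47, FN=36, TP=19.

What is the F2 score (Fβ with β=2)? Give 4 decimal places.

0.3381

Fβ = (1+β²)·TP / ((1+β²)·TP + β²·FN + FP), with β²=4
= 5·19 / (5·19 + 4·36 + 42) = 0.3381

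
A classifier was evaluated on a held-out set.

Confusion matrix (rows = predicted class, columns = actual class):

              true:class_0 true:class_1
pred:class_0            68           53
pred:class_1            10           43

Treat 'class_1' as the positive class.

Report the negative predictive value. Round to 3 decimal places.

0.562

NPV = TN/(TN+FN) = 68/(68+53) = 0.562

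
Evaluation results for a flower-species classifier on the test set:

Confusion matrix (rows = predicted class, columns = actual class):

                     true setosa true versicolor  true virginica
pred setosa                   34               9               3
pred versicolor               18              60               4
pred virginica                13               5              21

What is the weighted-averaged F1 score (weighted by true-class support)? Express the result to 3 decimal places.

Per-class F1 score (2·TP/(2·TP+FP+FN)):
  setosa: TP=34, FP=9+3=12, FN=18+13=31 → 68/111 = 0.6126
  versicolor: TP=60, FP=18+4=22, FN=9+5=14 → 120/156 = 0.7692
  virginica: TP=21, FP=13+5=18, FN=3+4=7 → 42/67 = 0.6269
Weighted-F1 score = Σ (supportᵢ/N)·F1 scoreᵢ with N=167: (65/167)·0.6126 + (74/167)·0.7692 + (28/167)·0.6269 = 0.684

0.684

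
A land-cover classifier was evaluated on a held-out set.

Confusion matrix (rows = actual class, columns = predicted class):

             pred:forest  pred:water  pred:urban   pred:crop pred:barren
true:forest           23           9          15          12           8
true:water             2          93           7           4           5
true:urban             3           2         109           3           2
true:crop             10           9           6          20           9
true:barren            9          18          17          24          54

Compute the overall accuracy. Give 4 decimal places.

Accuracy = trace / total = (23+93+109+20+54=299) / 473 = 299/473 = 0.6321

0.6321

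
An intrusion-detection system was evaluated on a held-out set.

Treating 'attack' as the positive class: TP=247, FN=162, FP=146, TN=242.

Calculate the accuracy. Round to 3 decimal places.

Accuracy = (TP+TN)/N = (247+242)/797 = 0.614

0.614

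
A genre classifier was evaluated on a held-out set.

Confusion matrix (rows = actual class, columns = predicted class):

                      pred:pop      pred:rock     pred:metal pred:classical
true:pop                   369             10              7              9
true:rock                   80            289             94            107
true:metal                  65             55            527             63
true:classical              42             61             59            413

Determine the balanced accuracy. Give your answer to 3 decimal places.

0.725

Balanced accuracy = mean of per-class recall.
  pop: recall = 369/395 = 0.9342
  rock: recall = 289/570 = 0.5070
  metal: recall = 527/710 = 0.7423
  classical: recall = 413/575 = 0.7183
Mean = (0.9342 + 0.5070 + 0.7423 + 0.7183) / 4 = 0.725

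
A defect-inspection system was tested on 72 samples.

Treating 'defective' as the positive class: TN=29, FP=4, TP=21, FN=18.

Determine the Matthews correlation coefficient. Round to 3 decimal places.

0.437

MCC = (TP·TN − FP·FN) / √((TP+FP)(TP+FN)(TN+FP)(TN+FN))
Numerator = 21·29 − 4·18 = 537
Denominator = √(25·39·33·47) = √1512225 = 1229.7256
MCC = 537 / 1229.7256 = 0.437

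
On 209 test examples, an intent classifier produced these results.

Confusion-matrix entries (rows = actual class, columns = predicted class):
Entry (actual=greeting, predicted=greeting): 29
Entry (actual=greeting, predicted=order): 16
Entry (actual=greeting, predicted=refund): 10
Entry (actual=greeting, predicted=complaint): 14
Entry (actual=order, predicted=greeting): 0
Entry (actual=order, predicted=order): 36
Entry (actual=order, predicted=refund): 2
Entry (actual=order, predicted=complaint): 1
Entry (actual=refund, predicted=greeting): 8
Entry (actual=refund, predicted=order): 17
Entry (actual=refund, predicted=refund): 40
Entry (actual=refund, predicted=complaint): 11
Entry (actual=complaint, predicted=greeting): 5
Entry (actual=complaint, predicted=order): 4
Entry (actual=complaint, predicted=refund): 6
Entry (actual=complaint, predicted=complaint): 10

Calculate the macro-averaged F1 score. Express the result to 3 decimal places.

Per-class F1 score (2·TP/(2·TP+FP+FN)):
  greeting: TP=29, FP=0+8+5=13, FN=16+10+14=40 → 58/111 = 0.5225
  order: TP=36, FP=16+17+4=37, FN=0+2+1=3 → 72/112 = 0.6429
  refund: TP=40, FP=10+2+6=18, FN=8+17+11=36 → 80/134 = 0.5970
  complaint: TP=10, FP=14+1+11=26, FN=5+4+6=15 → 20/61 = 0.3279
Macro-F1 score = mean = (0.5225 + 0.6429 + 0.5970 + 0.3279) / 4 = 0.523

0.523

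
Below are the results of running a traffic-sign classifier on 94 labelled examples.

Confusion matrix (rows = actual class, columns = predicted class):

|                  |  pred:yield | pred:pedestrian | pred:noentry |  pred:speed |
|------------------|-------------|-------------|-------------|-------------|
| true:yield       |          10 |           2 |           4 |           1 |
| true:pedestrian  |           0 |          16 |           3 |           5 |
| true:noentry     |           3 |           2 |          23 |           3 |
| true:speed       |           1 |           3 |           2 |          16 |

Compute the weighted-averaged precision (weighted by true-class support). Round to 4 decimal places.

0.6936

Per-class precision (TP/(TP+FP)):
  yield: TP=10, FP=0+3+1=4 → 10/14 = 0.71429
  pedestrian: TP=16, FP=2+2+3=7 → 16/23 = 0.69565
  noentry: TP=23, FP=4+3+2=9 → 23/32 = 0.71875
  speed: TP=16, FP=1+5+3=9 → 16/25 = 0.64000
Weighted-precision = Σ (supportᵢ/N)·precisionᵢ with N=94: (17/94)·0.71429 + (24/94)·0.69565 + (31/94)·0.71875 + (22/94)·0.64000 = 0.6936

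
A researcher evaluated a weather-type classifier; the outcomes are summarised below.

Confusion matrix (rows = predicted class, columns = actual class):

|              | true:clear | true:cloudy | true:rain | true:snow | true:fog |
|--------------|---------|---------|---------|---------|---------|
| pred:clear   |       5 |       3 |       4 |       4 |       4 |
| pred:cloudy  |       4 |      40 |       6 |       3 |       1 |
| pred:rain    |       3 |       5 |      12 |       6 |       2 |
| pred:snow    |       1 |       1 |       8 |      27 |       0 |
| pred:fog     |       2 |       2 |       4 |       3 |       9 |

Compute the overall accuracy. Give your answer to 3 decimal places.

0.585

Accuracy = trace / total = (5+40+12+27+9=93) / 159 = 93/159 = 0.585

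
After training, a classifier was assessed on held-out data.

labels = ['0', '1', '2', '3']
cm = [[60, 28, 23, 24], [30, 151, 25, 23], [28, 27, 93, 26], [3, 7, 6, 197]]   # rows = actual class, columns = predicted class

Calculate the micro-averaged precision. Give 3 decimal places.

Micro-averaging pools counts across classes: ΣTP=501, ΣFP=250, ΣFN=250.
Micro-precision = TP/(TP+FP) on pooled counts = 0.667 (equals overall accuracy in single-label multiclass).

0.667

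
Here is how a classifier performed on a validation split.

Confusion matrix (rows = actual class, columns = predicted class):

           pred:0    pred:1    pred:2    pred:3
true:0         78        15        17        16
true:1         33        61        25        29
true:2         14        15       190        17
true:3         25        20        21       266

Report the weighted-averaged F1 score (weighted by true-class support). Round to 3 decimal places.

0.703

Per-class F1 score (2·TP/(2·TP+FP+FN)):
  0: TP=78, FP=33+14+25=72, FN=15+17+16=48 → 156/276 = 0.5652
  1: TP=61, FP=15+15+20=50, FN=33+25+29=87 → 122/259 = 0.4710
  2: TP=190, FP=17+25+21=63, FN=14+15+17=46 → 380/489 = 0.7771
  3: TP=266, FP=16+29+17=62, FN=25+20+21=66 → 532/660 = 0.8061
Weighted-F1 score = Σ (supportᵢ/N)·F1 scoreᵢ with N=842: (126/842)·0.5652 + (148/842)·0.4710 + (236/842)·0.7771 + (332/842)·0.8061 = 0.703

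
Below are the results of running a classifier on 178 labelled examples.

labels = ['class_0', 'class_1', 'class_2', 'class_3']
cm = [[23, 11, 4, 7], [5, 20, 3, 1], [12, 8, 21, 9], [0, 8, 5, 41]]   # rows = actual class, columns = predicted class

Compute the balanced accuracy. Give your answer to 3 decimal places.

Balanced accuracy = mean of per-class recall.
  class_0: recall = 23/45 = 0.5111
  class_1: recall = 20/29 = 0.6897
  class_2: recall = 21/50 = 0.4200
  class_3: recall = 41/54 = 0.7593
Mean = (0.5111 + 0.6897 + 0.4200 + 0.7593) / 4 = 0.595

0.595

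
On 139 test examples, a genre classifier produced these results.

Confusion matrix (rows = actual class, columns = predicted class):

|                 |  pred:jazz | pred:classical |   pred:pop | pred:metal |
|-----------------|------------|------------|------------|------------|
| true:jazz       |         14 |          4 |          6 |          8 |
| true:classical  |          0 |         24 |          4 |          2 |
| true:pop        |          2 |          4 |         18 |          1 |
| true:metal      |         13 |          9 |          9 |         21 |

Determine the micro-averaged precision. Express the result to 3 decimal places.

0.554

Micro-averaging pools counts across classes: ΣTP=77, ΣFP=62, ΣFN=62.
Micro-precision = TP/(TP+FP) on pooled counts = 0.554 (equals overall accuracy in single-label multiclass).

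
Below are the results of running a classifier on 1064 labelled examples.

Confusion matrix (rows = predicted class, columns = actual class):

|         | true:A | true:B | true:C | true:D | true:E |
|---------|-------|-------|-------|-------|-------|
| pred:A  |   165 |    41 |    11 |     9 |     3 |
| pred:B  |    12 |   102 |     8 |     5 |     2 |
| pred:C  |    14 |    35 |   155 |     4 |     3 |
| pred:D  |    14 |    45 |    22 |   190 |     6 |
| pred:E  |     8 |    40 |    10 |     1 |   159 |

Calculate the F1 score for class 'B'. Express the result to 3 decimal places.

Take TP from the diagonal, FP from the rest of the 'B' prediction marginal, FN from the rest of the 'B' actual marginal.
F1 score = 2·TP/(2·TP+FP+FN).
B: TP=102, FP=12+8+5+2=27, FN=41+35+45+40=161 → 204/392 = 0.5204

0.520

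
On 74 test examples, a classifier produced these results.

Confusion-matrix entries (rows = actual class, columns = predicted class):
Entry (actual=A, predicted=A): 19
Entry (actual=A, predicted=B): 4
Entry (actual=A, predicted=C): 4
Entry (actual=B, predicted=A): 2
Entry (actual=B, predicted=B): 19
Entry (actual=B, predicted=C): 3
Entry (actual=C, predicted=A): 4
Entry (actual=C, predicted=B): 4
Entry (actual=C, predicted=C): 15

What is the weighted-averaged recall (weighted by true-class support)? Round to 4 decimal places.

Per-class recall (TP/(TP+FN)):
  A: TP=19, FN=4+4=8 → 19/27 = 0.70370
  B: TP=19, FN=2+3=5 → 19/24 = 0.79167
  C: TP=15, FN=4+4=8 → 15/23 = 0.65217
Weighted-recall = Σ (supportᵢ/N)·recallᵢ with N=74: (27/74)·0.70370 + (24/74)·0.79167 + (23/74)·0.65217 = 0.7162

0.7162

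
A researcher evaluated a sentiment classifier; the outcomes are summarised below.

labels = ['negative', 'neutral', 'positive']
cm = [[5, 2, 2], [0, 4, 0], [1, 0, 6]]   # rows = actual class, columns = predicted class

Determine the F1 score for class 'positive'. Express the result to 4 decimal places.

0.8000

Take TP from the diagonal, FP from the rest of the 'positive' prediction marginal, FN from the rest of the 'positive' actual marginal.
F1 score = 2·TP/(2·TP+FP+FN).
positive: TP=6, FP=2+0=2, FN=1+0=1 → 12/15 = 0.80000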